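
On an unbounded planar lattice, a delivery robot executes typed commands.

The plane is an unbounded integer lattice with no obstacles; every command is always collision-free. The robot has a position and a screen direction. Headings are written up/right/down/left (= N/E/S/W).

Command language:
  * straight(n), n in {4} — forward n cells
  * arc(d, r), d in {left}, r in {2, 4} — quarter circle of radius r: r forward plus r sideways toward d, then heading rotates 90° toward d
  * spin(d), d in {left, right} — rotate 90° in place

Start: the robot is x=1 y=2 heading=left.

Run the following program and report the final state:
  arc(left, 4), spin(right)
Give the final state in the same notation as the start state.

t0: x=1 y=2 heading=left
step 1 (arc(left, 4)): x=-3 y=-2 heading=down
step 2 (spin(right)): x=-3 y=-2 heading=left

x=-3 y=-2 heading=left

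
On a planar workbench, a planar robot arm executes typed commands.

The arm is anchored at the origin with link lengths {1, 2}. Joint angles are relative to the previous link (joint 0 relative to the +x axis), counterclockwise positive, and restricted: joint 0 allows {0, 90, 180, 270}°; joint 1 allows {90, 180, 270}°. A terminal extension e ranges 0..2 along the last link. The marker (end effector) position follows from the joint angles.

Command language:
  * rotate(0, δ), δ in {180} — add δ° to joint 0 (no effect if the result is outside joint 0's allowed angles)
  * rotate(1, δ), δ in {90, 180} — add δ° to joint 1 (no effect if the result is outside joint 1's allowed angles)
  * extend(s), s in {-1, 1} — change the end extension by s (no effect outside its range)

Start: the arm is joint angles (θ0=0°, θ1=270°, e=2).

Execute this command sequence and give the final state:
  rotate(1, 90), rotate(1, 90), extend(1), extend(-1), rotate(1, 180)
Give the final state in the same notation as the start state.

joint angles (θ0=0°, θ1=90°, e=1)

from: joint angles (θ0=0°, θ1=270°, e=2)
t=1 rotate(1, 90) ⇒ joint angles (θ0=0°, θ1=270°, e=2)
t=2 rotate(1, 90) ⇒ joint angles (θ0=0°, θ1=270°, e=2)
t=3 extend(1) ⇒ joint angles (θ0=0°, θ1=270°, e=2)
t=4 extend(-1) ⇒ joint angles (θ0=0°, θ1=270°, e=1)
t=5 rotate(1, 180) ⇒ joint angles (θ0=0°, θ1=90°, e=1)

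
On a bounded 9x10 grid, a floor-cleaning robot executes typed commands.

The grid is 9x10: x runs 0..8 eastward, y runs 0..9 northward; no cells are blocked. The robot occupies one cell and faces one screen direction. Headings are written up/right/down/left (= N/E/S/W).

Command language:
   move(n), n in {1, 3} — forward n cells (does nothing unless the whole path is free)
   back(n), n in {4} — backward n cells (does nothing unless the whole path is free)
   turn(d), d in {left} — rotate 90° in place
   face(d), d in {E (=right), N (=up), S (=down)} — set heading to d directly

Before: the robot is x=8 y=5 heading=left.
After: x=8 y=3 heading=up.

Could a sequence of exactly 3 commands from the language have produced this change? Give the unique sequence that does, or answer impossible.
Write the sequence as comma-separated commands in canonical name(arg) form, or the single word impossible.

all 343 sequences checked — none match.

impossible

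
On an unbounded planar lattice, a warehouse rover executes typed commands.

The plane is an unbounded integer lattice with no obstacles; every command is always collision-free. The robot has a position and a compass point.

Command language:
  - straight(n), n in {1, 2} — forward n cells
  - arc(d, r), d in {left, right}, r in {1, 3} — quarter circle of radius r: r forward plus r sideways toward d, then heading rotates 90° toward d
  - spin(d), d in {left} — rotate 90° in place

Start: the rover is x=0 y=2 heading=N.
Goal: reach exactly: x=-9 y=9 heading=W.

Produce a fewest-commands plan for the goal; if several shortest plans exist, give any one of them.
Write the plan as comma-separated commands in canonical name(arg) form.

begin: x=0 y=2 heading=N
[1] after arc(left, 1): x=-1 y=3 heading=W
[2] after straight(2): x=-3 y=3 heading=W
[3] after arc(right, 3): x=-6 y=6 heading=N
[4] after arc(left, 3): x=-9 y=9 heading=W
nothing shorter than 4 reaches the goal.

arc(left, 1), straight(2), arc(right, 3), arc(left, 3)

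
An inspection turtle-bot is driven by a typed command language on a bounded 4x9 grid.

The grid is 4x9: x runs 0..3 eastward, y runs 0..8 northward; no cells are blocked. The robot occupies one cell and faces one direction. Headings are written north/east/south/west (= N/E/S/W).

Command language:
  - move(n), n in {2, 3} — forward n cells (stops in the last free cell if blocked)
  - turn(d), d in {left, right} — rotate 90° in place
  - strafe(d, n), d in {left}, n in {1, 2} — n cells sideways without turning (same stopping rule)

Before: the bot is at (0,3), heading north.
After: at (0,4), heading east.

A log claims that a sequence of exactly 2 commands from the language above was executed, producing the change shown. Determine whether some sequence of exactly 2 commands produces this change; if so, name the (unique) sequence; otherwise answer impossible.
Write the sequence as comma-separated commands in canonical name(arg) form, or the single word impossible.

key: cell and facing (now E) both changed — the 2 commands mix motion and turning
initial: at (0,3), heading north
t=1 turn(right) ⇒ at (0,3), heading east
t=2 strafe(left, 1) ⇒ at (0,4), heading east
no rival 2-sequence matches.

turn(right), strafe(left, 1)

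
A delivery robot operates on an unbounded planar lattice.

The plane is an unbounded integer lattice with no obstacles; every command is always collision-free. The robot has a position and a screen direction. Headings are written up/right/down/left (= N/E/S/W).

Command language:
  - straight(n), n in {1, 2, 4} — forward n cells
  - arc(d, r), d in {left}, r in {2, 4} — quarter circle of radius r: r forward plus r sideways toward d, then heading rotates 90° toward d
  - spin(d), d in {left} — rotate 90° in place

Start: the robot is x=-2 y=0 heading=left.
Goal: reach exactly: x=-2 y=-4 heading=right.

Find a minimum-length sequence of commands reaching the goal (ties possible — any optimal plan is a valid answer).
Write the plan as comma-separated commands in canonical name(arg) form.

arc(left, 2), arc(left, 2)

from: x=-2 y=0 heading=left
t=1 arc(left, 2) ⇒ x=-4 y=-2 heading=down
t=2 arc(left, 2) ⇒ x=-2 y=-4 heading=right
shorter routes all fall short; 2 is best.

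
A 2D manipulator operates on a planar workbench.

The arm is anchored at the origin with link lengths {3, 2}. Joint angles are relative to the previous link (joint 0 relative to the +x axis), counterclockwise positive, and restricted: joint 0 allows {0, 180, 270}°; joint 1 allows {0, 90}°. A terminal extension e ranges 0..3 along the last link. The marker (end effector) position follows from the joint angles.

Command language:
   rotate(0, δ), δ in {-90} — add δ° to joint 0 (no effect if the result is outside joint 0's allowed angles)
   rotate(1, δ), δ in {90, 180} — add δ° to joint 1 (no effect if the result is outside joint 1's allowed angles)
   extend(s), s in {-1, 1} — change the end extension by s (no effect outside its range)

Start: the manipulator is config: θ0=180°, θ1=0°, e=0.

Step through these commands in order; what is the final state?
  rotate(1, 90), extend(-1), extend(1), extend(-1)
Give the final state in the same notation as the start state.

config: θ0=180°, θ1=90°, e=0

t0: config: θ0=180°, θ1=0°, e=0
step 1 (rotate(1, 90)): config: θ0=180°, θ1=90°, e=0
step 2 (extend(-1)): config: θ0=180°, θ1=90°, e=0
step 3 (extend(1)): config: θ0=180°, θ1=90°, e=1
step 4 (extend(-1)): config: θ0=180°, θ1=90°, e=0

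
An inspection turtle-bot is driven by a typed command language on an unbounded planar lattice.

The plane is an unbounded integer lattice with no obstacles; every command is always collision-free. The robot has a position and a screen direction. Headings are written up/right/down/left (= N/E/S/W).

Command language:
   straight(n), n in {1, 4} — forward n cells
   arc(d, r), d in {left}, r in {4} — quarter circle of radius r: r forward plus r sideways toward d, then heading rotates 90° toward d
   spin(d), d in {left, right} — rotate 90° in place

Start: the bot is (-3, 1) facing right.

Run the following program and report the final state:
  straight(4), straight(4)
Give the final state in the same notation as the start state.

start: (-3, 1) facing right
[1] after straight(4): (1, 1) facing right
[2] after straight(4): (5, 1) facing right

(5, 1) facing right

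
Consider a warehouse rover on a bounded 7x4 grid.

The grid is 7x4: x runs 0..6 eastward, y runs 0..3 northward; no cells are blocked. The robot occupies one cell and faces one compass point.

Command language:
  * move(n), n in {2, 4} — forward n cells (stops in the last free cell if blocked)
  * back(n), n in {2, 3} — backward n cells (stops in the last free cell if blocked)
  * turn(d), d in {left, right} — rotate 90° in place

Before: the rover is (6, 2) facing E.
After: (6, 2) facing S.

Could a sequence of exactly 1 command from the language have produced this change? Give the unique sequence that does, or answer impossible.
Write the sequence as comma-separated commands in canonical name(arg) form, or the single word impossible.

turn(right)

key: parked at (6,2) the whole time — nothing moves the robot
begin: (6, 2) facing E
[1] after turn(right): (6, 2) facing S
no rival 1-sequence matches.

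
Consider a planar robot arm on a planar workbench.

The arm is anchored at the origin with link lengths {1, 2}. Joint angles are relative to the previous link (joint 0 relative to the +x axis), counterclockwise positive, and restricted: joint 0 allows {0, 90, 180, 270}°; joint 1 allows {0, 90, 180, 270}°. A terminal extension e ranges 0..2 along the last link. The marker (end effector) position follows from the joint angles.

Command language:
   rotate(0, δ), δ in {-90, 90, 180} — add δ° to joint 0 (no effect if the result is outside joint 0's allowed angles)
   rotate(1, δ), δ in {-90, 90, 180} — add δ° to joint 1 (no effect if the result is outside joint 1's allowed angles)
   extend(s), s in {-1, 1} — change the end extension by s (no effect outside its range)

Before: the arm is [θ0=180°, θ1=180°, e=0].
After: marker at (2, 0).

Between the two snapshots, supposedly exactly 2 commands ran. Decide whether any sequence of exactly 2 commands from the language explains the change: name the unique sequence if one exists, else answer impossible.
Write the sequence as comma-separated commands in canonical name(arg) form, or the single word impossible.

extend(-1), extend(1)

key: order matters: swapping extend(-1) and extend(1) lands elsewhere
begin: [θ0=180°, θ1=180°, e=0]
[1] after extend(-1): [θ0=180°, θ1=180°, e=0]
[2] after extend(1): [θ0=180°, θ1=180°, e=1]
no other 2-command option fits: unique.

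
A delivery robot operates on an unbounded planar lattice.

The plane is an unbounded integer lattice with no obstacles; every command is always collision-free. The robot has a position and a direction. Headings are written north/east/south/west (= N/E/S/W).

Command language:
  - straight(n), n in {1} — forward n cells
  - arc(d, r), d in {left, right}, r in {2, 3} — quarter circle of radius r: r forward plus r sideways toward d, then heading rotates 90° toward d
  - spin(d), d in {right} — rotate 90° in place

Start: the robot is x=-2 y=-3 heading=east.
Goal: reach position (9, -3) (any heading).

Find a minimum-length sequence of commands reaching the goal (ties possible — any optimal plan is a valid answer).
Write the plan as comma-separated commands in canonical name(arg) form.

from: x=-2 y=-3 heading=east
step 1 (arc(right, 2)): x=0 y=-5 heading=south
step 2 (arc(left, 3)): x=3 y=-8 heading=east
step 3 (arc(left, 3)): x=6 y=-5 heading=north
step 4 (arc(right, 2)): x=8 y=-3 heading=east
step 5 (straight(1)): x=9 y=-3 heading=east
nothing shorter than 5 reaches the goal.

arc(right, 2), arc(left, 3), arc(left, 3), arc(right, 2), straight(1)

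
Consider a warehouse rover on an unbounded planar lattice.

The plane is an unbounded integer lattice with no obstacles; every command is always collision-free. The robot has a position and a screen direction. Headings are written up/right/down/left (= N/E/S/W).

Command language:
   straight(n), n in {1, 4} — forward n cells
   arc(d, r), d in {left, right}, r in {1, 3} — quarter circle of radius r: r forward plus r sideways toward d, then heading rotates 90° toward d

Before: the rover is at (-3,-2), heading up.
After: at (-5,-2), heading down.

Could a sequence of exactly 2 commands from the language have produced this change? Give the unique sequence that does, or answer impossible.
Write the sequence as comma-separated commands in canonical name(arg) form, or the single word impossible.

key: position moved to (-5,-2) AND the heading swung to S — translation plus rotation needed
start: at (-3,-2), heading up
[1] after arc(left, 1): at (-4,-1), heading left
[2] after arc(left, 1): at (-5,-2), heading down
no rival 2-sequence matches.

arc(left, 1), arc(left, 1)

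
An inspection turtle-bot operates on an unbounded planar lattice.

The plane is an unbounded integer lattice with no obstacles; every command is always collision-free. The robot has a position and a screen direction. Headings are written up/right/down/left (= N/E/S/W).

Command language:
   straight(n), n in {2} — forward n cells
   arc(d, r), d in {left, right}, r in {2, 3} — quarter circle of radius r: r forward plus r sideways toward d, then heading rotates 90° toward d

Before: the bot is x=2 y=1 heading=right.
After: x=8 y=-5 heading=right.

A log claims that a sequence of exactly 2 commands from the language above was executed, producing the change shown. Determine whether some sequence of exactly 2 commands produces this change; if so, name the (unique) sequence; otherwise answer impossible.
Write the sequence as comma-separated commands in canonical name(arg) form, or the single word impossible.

key: order matters: swapping arc(right, 3) and arc(left, 3) lands elsewhere
initial: x=2 y=1 heading=right
t=1 arc(right, 3) ⇒ x=5 y=-2 heading=down
t=2 arc(left, 3) ⇒ x=8 y=-5 heading=right
no other 2-command option fits: unique.

arc(right, 3), arc(left, 3)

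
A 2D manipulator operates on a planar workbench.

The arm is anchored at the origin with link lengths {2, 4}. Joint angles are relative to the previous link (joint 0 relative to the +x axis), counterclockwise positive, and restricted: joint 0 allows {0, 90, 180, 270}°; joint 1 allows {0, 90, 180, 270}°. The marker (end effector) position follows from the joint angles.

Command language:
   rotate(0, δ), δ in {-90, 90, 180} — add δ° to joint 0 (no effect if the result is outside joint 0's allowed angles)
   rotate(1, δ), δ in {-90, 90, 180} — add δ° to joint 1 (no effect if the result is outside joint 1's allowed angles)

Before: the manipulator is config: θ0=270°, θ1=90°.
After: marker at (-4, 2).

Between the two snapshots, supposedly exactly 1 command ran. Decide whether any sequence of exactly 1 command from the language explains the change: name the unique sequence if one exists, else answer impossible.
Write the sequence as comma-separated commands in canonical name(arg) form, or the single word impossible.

t0: config: θ0=270°, θ1=90°
1. rotate(0, 180) → config: θ0=90°, θ1=90°
no rival 1-sequence matches.

rotate(0, 180)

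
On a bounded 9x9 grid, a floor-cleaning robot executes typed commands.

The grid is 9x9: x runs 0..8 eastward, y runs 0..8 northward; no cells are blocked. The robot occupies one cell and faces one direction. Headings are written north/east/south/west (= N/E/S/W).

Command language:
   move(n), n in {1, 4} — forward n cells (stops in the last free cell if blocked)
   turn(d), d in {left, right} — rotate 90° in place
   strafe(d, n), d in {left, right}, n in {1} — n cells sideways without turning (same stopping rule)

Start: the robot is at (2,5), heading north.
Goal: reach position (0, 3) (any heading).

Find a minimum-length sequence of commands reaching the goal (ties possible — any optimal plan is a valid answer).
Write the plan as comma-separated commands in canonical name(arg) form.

from: at (2,5), heading north
t=1 turn(left) ⇒ at (2,5), heading west
t=2 strafe(left, 1) ⇒ at (2,4), heading west
t=3 strafe(left, 1) ⇒ at (2,3), heading west
t=4 move(4) ⇒ at (0,3), heading west
minimal: 4 command(s), checked below 4.

turn(left), strafe(left, 1), strafe(left, 1), move(4)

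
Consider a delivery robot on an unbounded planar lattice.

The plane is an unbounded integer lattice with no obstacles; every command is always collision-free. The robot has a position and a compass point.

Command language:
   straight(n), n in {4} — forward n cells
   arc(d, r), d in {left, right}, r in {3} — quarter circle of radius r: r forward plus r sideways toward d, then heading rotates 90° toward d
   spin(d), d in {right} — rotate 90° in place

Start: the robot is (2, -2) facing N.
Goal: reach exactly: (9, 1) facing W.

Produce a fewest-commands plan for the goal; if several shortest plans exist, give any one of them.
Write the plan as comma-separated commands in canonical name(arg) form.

begin: (2, -2) facing N
t=1 arc(right, 3) ⇒ (5, 1) facing E
t=2 straight(4) ⇒ (9, 1) facing E
t=3 spin(right) ⇒ (9, 1) facing S
t=4 spin(right) ⇒ (9, 1) facing W
shorter routes all fall short; 4 is best.

arc(right, 3), straight(4), spin(right), spin(right)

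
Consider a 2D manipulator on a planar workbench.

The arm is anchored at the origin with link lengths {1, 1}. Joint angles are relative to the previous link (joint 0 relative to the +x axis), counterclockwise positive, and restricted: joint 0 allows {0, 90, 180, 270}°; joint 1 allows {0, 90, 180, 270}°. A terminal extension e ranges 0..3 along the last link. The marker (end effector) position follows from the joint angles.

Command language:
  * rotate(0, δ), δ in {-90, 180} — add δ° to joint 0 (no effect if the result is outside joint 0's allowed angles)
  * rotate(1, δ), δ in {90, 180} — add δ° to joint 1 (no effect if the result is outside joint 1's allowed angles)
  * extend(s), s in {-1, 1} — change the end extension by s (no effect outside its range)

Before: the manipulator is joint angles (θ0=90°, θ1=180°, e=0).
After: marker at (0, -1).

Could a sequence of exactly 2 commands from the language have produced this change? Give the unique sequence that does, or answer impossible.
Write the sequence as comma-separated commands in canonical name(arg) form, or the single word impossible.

key: running extend(1) before extend(-1) would end elsewhere — order is forced
from: joint angles (θ0=90°, θ1=180°, e=0)
1. extend(-1) → joint angles (θ0=90°, θ1=180°, e=0)
2. extend(1) → joint angles (θ0=90°, θ1=180°, e=1)
uniquely the one of 36 2-step routes that fits.

extend(-1), extend(1)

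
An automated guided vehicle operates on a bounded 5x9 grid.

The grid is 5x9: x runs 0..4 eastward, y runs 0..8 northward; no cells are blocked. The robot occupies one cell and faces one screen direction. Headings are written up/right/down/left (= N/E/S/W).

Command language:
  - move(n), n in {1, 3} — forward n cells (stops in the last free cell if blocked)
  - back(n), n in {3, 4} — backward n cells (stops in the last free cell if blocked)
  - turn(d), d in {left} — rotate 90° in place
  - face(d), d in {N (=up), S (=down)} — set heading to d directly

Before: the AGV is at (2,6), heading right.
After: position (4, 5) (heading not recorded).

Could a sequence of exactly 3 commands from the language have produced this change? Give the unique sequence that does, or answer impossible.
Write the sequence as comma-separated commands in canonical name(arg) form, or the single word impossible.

key: order matters: swapping move(3) and move(1) lands elsewhere
start: at (2,6), heading right
[1] after move(3): at (4,6), heading right
[2] after face(S): at (4,6), heading down
[3] after move(1): at (4,5), heading down
all 343 alternatives checked — unique.

move(3), face(S), move(1)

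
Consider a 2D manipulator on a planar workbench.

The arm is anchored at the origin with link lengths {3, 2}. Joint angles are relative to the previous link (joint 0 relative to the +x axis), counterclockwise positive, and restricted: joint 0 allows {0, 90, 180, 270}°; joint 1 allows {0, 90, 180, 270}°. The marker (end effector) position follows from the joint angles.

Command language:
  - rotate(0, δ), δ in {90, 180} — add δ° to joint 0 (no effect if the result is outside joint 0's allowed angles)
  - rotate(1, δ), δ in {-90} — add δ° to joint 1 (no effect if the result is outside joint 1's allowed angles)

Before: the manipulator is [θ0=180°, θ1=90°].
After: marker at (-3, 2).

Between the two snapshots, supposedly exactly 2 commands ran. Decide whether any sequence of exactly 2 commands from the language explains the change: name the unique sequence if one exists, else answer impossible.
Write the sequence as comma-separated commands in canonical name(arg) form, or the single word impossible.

rotate(1, -90), rotate(1, -90)

begin: [θ0=180°, θ1=90°]
1. rotate(1, -90) → [θ0=180°, θ1=0°]
2. rotate(1, -90) → [θ0=180°, θ1=270°]
no other 2-command option fits: unique.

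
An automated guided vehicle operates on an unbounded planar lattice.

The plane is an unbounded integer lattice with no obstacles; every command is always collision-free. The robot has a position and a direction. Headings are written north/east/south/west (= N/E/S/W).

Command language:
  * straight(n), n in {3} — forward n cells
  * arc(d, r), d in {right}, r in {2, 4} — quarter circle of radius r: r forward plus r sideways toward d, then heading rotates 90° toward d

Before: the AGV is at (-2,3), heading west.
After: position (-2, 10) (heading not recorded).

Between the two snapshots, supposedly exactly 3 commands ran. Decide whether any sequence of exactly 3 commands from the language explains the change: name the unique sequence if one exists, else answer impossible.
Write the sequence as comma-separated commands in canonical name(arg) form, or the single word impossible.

arc(right, 2), straight(3), arc(right, 2)

from: at (-2,3), heading west
[1] after arc(right, 2): at (-4,5), heading north
[2] after straight(3): at (-4,8), heading north
[3] after arc(right, 2): at (-2,10), heading east
all 27 alternatives checked — unique.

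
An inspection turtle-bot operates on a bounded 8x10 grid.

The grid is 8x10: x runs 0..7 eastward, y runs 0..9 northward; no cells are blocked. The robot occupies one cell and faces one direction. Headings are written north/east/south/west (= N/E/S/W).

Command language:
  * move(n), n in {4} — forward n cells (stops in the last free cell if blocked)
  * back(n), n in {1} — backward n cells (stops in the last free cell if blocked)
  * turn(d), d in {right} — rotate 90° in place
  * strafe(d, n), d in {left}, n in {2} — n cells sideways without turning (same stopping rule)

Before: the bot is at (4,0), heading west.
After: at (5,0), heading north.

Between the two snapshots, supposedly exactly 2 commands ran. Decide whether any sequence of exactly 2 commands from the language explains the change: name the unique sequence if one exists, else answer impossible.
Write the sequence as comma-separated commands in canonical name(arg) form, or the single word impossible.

key: position moved to (5,0) AND the heading swung to N — translation plus rotation needed
from: at (4,0), heading west
[1] after back(1): at (5,0), heading west
[2] after turn(right): at (5,0), heading north
all 16 alternatives checked — unique.

back(1), turn(right)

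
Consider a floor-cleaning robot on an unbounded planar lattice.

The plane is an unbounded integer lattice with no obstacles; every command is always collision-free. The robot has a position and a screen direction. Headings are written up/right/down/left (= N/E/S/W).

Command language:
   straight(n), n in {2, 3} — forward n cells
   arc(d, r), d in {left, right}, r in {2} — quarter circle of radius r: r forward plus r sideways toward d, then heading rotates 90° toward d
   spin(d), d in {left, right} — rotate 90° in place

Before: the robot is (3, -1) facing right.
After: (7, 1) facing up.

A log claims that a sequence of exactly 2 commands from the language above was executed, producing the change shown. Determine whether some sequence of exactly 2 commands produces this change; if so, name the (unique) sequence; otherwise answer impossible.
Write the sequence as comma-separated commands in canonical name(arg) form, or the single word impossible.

key: position moved to (7,1) AND the heading swung to N — translation plus rotation needed
start: (3, -1) facing right
t=1 straight(2) ⇒ (5, -1) facing right
t=2 arc(left, 2) ⇒ (7, 1) facing up
all 36 alternatives checked — unique.

straight(2), arc(left, 2)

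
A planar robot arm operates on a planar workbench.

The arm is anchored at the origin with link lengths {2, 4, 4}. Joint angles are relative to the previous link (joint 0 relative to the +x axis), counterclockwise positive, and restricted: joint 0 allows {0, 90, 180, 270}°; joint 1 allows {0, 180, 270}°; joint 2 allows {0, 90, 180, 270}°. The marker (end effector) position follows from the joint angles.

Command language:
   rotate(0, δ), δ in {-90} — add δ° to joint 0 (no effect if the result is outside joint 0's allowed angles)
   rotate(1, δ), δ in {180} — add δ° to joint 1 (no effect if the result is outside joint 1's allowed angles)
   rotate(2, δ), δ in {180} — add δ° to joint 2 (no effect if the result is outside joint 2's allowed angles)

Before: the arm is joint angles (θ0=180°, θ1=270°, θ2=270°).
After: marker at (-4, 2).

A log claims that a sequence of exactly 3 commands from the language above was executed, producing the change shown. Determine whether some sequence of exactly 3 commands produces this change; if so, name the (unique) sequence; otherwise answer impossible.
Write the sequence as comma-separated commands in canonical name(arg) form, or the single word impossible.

rotate(0, -90), rotate(0, -90), rotate(0, -90)

begin: joint angles (θ0=180°, θ1=270°, θ2=270°)
step 1 (rotate(0, -90)): joint angles (θ0=90°, θ1=270°, θ2=270°)
step 2 (rotate(0, -90)): joint angles (θ0=0°, θ1=270°, θ2=270°)
step 3 (rotate(0, -90)): joint angles (θ0=270°, θ1=270°, θ2=270°)
no other 3-command option fits: unique.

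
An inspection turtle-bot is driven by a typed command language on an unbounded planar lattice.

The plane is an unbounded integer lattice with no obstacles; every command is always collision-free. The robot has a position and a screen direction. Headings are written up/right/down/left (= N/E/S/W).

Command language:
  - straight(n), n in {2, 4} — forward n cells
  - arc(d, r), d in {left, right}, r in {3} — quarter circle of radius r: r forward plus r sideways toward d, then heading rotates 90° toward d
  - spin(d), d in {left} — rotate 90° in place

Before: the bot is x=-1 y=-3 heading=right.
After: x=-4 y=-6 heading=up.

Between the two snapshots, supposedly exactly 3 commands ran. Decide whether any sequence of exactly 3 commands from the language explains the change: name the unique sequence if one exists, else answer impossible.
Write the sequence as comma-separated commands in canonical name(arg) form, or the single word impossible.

arc(right, 3), arc(right, 3), arc(right, 3)

key: cell and facing (now N) both changed — the 3 commands mix motion and turning
begin: x=-1 y=-3 heading=right
t=1 arc(right, 3) ⇒ x=2 y=-6 heading=down
t=2 arc(right, 3) ⇒ x=-1 y=-9 heading=left
t=3 arc(right, 3) ⇒ x=-4 y=-6 heading=up
all 125 alternatives checked — unique.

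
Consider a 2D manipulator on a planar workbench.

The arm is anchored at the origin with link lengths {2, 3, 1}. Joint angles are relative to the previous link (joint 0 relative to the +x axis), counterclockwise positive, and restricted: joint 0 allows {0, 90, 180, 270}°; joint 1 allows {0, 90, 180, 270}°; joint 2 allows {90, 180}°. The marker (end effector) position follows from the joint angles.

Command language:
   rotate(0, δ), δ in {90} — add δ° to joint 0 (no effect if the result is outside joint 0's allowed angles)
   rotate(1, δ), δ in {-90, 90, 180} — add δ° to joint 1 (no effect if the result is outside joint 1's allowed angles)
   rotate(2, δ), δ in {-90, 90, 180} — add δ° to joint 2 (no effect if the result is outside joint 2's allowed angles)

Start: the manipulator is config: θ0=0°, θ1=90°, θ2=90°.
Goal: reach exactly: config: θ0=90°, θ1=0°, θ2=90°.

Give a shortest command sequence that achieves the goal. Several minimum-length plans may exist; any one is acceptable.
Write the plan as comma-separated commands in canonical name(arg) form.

rotate(0, 90), rotate(1, -90)

begin: config: θ0=0°, θ1=90°, θ2=90°
[1] after rotate(0, 90): config: θ0=90°, θ1=90°, θ2=90°
[2] after rotate(1, -90): config: θ0=90°, θ1=0°, θ2=90°
nothing shorter than 2 reaches the goal.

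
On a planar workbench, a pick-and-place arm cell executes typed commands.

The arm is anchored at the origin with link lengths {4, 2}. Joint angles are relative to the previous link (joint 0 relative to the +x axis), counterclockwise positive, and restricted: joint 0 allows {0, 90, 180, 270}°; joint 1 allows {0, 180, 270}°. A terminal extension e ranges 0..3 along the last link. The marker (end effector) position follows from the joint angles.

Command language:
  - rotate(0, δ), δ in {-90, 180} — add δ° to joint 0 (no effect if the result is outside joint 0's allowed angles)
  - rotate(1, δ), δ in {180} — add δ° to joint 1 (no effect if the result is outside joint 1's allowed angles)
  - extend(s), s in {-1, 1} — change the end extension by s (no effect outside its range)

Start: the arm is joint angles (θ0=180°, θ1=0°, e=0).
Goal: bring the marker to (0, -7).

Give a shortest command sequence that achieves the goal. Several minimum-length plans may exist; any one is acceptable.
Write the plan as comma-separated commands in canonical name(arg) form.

begin: joint angles (θ0=180°, θ1=0°, e=0)
[1] after rotate(0, 180): joint angles (θ0=0°, θ1=0°, e=0)
[2] after rotate(0, -90): joint angles (θ0=270°, θ1=0°, e=0)
[3] after extend(1): joint angles (θ0=270°, θ1=0°, e=1)
no 2-step plan works, so 3 is optimal.

rotate(0, 180), rotate(0, -90), extend(1)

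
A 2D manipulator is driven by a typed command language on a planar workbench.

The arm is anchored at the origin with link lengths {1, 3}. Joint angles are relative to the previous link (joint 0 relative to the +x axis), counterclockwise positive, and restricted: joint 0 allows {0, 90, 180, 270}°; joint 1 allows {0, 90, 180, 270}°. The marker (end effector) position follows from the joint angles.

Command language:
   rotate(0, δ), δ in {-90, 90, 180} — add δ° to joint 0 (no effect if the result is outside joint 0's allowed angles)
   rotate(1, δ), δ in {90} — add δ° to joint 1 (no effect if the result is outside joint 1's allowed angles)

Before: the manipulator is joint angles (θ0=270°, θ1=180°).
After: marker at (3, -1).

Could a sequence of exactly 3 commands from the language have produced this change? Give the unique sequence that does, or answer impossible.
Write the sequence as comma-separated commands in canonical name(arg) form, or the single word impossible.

rotate(1, 90), rotate(1, 90), rotate(1, 90)

begin: joint angles (θ0=270°, θ1=180°)
t=1 rotate(1, 90) ⇒ joint angles (θ0=270°, θ1=270°)
t=2 rotate(1, 90) ⇒ joint angles (θ0=270°, θ1=0°)
t=3 rotate(1, 90) ⇒ joint angles (θ0=270°, θ1=90°)
all 64 alternatives checked — unique.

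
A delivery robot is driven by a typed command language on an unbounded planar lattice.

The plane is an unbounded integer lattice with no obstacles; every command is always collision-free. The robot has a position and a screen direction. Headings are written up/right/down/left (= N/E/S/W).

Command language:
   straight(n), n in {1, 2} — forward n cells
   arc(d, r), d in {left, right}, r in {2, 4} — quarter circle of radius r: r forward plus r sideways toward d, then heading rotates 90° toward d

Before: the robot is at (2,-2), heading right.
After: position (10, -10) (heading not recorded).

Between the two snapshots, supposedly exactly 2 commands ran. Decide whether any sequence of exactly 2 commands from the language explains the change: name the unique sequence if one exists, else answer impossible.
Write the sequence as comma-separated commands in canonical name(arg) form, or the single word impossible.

key: order matters: swapping arc(right, 4) and arc(left, 4) lands elsewhere
begin: at (2,-2), heading right
step 1 (arc(right, 4)): at (6,-6), heading down
step 2 (arc(left, 4)): at (10,-10), heading right
all 36 alternatives checked — unique.

arc(right, 4), arc(left, 4)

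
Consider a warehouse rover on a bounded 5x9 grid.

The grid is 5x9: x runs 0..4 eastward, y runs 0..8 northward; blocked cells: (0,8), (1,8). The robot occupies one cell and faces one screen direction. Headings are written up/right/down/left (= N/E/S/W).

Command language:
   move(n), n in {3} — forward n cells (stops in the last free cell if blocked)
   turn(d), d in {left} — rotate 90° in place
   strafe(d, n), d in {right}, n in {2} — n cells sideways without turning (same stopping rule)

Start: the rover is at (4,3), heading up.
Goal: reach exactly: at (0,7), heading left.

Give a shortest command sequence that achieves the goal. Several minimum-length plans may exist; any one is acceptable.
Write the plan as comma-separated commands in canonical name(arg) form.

begin: at (4,3), heading up
[1] after turn(left): at (4,3), heading left
[2] after move(3): at (1,3), heading left
[3] after move(3): at (0,3), heading left
[4] after strafe(right, 2): at (0,5), heading left
[5] after strafe(right, 2): at (0,7), heading left
no 4-step plan works, so 5 is optimal.

turn(left), move(3), move(3), strafe(right, 2), strafe(right, 2)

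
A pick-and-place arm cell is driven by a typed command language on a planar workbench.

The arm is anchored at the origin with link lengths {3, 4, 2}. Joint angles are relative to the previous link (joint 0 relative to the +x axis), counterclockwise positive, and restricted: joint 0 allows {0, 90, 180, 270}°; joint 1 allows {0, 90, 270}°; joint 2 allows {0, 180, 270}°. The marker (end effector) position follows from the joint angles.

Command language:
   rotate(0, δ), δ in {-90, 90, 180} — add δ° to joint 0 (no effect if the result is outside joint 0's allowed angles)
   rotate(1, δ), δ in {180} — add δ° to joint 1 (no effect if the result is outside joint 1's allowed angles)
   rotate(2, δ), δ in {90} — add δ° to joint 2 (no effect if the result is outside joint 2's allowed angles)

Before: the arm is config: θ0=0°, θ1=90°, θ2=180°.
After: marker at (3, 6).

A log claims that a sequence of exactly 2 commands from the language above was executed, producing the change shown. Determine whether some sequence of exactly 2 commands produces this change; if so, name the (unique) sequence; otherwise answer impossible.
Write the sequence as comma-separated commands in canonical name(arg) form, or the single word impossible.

start: config: θ0=0°, θ1=90°, θ2=180°
step 1 (rotate(2, 90)): config: θ0=0°, θ1=90°, θ2=270°
step 2 (rotate(2, 90)): config: θ0=0°, θ1=90°, θ2=0°
no rival 2-sequence matches.

rotate(2, 90), rotate(2, 90)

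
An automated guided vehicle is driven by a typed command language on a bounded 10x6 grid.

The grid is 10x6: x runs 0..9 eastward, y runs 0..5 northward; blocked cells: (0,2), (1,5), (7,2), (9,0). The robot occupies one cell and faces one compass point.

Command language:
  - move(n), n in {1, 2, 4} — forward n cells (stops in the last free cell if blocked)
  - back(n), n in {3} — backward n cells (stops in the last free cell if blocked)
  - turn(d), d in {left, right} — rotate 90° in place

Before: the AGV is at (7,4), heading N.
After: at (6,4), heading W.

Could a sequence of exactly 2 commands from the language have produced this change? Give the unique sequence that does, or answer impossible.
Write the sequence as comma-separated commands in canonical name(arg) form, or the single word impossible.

key: order matters: swapping turn(left) and move(1) lands elsewhere
t0: at (7,4), heading N
1. turn(left) → at (7,4), heading W
2. move(1) → at (6,4), heading W
all 36 alternatives checked — unique.

turn(left), move(1)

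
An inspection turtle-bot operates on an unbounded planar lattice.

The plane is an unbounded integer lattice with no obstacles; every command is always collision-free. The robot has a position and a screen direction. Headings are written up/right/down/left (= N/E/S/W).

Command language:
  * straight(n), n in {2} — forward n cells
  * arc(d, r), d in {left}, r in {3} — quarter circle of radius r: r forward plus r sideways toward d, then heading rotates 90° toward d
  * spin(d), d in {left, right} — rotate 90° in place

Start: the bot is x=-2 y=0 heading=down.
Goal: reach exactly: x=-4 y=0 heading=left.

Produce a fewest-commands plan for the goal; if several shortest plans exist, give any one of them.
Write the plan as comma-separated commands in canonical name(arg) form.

spin(right), straight(2)

from: x=-2 y=0 heading=down
step 1 (spin(right)): x=-2 y=0 heading=left
step 2 (straight(2)): x=-4 y=0 heading=left
shorter routes all fall short; 2 is best.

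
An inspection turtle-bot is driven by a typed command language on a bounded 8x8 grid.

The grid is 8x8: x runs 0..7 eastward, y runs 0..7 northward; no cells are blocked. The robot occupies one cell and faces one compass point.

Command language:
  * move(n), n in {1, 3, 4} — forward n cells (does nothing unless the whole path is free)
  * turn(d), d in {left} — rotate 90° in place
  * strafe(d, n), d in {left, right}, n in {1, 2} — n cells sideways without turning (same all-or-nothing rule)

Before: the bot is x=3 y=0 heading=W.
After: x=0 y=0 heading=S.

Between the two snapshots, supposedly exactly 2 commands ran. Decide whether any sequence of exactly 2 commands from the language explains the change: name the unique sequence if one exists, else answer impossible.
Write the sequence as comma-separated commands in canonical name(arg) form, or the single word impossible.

key: running turn(left) before move(3) would end elsewhere — order is forced
start: x=3 y=0 heading=W
step 1 (move(3)): x=0 y=0 heading=W
step 2 (turn(left)): x=0 y=0 heading=S
no rival 2-sequence matches.

move(3), turn(left)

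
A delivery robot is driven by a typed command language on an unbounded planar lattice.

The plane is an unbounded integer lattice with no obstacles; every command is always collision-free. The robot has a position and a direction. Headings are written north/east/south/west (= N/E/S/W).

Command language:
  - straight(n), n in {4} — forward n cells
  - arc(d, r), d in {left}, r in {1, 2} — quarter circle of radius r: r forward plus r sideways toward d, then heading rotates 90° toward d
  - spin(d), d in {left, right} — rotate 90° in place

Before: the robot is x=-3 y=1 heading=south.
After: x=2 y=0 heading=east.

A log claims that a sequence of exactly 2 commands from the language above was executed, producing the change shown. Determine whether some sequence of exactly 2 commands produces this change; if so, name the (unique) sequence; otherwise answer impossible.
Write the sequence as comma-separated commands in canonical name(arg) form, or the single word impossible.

key: order matters: swapping arc(left, 1) and straight(4) lands elsewhere
from: x=-3 y=1 heading=south
1. arc(left, 1) → x=-2 y=0 heading=east
2. straight(4) → x=2 y=0 heading=east
uniquely the one of 25 2-step routes that fits.

arc(left, 1), straight(4)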